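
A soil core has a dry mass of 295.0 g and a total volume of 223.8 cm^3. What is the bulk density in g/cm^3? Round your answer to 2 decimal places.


Step 1: Identify the formula: BD = dry mass / volume
Step 2: Substitute values: BD = 295.0 / 223.8
Step 3: BD = 1.32 g/cm^3

1.32


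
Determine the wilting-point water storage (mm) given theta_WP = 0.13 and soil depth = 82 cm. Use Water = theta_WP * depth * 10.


Step 1: Water (mm) = theta_WP * depth * 10
Step 2: Water = 0.13 * 82 * 10
Step 3: Water = 106.6 mm

106.6


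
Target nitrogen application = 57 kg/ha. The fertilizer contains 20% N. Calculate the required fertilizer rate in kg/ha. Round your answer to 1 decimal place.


Step 1: Fertilizer rate = target N / (N content / 100)
Step 2: Rate = 57 / (20 / 100)
Step 3: Rate = 57 / 0.2
Step 4: Rate = 285.0 kg/ha

285.0


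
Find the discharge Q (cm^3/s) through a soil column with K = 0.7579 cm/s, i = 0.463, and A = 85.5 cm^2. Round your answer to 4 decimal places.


Step 1: Apply Darcy's law: Q = K * i * A
Step 2: Q = 0.7579 * 0.463 * 85.5
Step 3: Q = 30.0026 cm^3/s

30.0026


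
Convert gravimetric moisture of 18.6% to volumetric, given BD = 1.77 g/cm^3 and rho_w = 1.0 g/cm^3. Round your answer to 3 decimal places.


Step 1: theta = (w / 100) * BD / rho_w
Step 2: theta = (18.6 / 100) * 1.77 / 1.0
Step 3: theta = 0.186 * 1.77
Step 4: theta = 0.329

0.329


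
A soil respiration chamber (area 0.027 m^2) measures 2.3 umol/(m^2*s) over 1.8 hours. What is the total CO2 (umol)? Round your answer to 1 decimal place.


Step 1: Convert time to seconds: 1.8 hr * 3600 = 6480.0 s
Step 2: Total = flux * area * time_s
Step 3: Total = 2.3 * 0.027 * 6480.0
Step 4: Total = 402.4 umol

402.4


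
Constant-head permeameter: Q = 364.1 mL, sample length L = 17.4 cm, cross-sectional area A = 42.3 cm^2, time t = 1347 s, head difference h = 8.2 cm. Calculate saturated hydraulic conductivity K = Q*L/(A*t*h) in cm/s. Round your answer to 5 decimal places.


Step 1: K = Q * L / (A * t * h)
Step 2: Numerator = 364.1 * 17.4 = 6335.34
Step 3: Denominator = 42.3 * 1347 * 8.2 = 467220.42
Step 4: K = 6335.34 / 467220.42 = 0.01356 cm/s

0.01356


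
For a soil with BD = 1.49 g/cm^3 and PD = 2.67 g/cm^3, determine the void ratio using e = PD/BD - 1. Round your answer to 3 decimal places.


Step 1: e = PD / BD - 1
Step 2: e = 2.67 / 1.49 - 1
Step 3: e = 1.79195 - 1
Step 4: e = 0.792

0.792


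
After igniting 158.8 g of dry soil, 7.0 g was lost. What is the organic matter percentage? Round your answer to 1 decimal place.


Step 1: OM% = 100 * LOI / sample mass
Step 2: OM = 100 * 7.0 / 158.8
Step 3: OM = 4.4%

4.4


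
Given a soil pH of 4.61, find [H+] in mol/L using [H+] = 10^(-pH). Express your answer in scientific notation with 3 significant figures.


Step 1: [H+] = 10^(-pH)
Step 2: [H+] = 10^(-4.61)
Step 3: [H+] = 2.45e-05 mol/L

2.45e-05


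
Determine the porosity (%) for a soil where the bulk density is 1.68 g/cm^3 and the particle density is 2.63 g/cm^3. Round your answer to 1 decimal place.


Step 1: Formula: n = 100 * (1 - BD / PD)
Step 2: n = 100 * (1 - 1.68 / 2.63)
Step 3: n = 100 * (1 - 0.63878)
Step 4: n = 36.1%

36.1


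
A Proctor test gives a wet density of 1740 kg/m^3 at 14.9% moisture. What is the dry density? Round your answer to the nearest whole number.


Step 1: Dry density = wet density / (1 + w/100)
Step 2: Dry density = 1740 / (1 + 14.9/100)
Step 3: Dry density = 1740 / 1.149
Step 4: Dry density = 1514 kg/m^3

1514


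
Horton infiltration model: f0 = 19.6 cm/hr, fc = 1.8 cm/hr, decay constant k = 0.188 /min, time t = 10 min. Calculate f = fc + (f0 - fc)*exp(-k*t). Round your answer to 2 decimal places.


Step 1: f = fc + (f0 - fc) * exp(-k * t)
Step 2: exp(-0.188 * 10) = 0.15259
Step 3: f = 1.8 + (19.6 - 1.8) * 0.15259
Step 4: f = 1.8 + 17.8 * 0.15259
Step 5: f = 4.52 cm/hr

4.52


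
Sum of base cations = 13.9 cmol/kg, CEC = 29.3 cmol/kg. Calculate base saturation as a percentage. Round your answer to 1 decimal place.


Step 1: BS = 100 * (sum of bases) / CEC
Step 2: BS = 100 * 13.9 / 29.3
Step 3: BS = 47.4%

47.4


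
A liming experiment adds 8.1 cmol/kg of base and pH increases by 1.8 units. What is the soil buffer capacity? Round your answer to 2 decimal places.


Step 1: BC = change in base / change in pH
Step 2: BC = 8.1 / 1.8
Step 3: BC = 4.5 cmol/(kg*pH unit)

4.5


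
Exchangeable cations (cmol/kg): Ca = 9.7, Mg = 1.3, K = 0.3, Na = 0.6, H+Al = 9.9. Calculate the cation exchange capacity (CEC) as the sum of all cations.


Step 1: CEC = Ca + Mg + K + Na + (H+Al)
Step 2: CEC = 9.7 + 1.3 + 0.3 + 0.6 + 9.9
Step 3: CEC = 21.8 cmol/kg

21.8


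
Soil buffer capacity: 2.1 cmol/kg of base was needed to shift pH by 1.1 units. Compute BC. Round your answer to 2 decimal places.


Step 1: BC = change in base / change in pH
Step 2: BC = 2.1 / 1.1
Step 3: BC = 1.91 cmol/(kg*pH unit)

1.91


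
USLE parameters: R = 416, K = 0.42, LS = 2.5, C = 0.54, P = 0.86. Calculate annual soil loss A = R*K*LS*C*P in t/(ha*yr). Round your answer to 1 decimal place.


Step 1: A = R * K * LS * C * P
Step 2: R * K = 416 * 0.42 = 174.72
Step 3: (R*K) * LS = 174.72 * 2.5 = 436.8
Step 4: * C * P = 436.8 * 0.54 * 0.86 = 202.8
Step 5: A = 202.8 t/(ha*yr)

202.8


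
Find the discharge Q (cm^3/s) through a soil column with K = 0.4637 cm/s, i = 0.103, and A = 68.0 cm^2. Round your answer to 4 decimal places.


Step 1: Apply Darcy's law: Q = K * i * A
Step 2: Q = 0.4637 * 0.103 * 68.0
Step 3: Q = 3.2478 cm^3/s

3.2478


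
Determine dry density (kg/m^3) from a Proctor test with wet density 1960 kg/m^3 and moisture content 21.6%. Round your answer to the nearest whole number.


Step 1: Dry density = wet density / (1 + w/100)
Step 2: Dry density = 1960 / (1 + 21.6/100)
Step 3: Dry density = 1960 / 1.216
Step 4: Dry density = 1612 kg/m^3

1612


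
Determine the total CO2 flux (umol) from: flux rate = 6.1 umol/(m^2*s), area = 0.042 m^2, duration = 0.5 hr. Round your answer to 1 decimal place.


Step 1: Convert time to seconds: 0.5 hr * 3600 = 1800.0 s
Step 2: Total = flux * area * time_s
Step 3: Total = 6.1 * 0.042 * 1800.0
Step 4: Total = 461.2 umol

461.2


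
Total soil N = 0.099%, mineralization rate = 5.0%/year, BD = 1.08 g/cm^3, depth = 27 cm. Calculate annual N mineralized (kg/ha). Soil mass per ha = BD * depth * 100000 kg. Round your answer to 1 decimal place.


Step 1: Soil mass per ha = BD * depth * 100000 = 1.08 * 27 * 100000 = 2916000 kg
Step 2: Total N pool = soil mass * N%/100 = 2916000 * 0.099/100 = 2886.84 kg/ha
Step 3: N mineralized = N pool * rate%/100 = 2886.84 * 5.0/100 = 144.3 kg/ha/yr

144.3


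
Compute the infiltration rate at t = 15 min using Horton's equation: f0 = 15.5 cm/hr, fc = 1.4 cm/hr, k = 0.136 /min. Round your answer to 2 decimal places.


Step 1: f = fc + (f0 - fc) * exp(-k * t)
Step 2: exp(-0.136 * 15) = 0.130029
Step 3: f = 1.4 + (15.5 - 1.4) * 0.130029
Step 4: f = 1.4 + 14.1 * 0.130029
Step 5: f = 3.23 cm/hr

3.23


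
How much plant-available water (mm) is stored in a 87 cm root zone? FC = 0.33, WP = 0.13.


Step 1: Available water = (FC - WP) * depth * 10
Step 2: AW = (0.33 - 0.13) * 87 * 10
Step 3: AW = 0.2 * 87 * 10
Step 4: AW = 174.0 mm

174.0


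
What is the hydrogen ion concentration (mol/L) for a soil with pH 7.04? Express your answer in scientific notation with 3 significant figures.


Step 1: [H+] = 10^(-pH)
Step 2: [H+] = 10^(-7.04)
Step 3: [H+] = 9.12e-08 mol/L

9.12e-08


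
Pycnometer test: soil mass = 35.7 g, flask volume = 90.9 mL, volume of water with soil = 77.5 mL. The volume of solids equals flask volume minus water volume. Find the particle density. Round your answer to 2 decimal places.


Step 1: Volume of solids = flask volume - water volume with soil
Step 2: V_solids = 90.9 - 77.5 = 13.4 mL
Step 3: Particle density = mass / V_solids = 35.7 / 13.4 = 2.66 g/cm^3

2.66


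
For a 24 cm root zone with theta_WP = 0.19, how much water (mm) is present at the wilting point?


Step 1: Water (mm) = theta_WP * depth * 10
Step 2: Water = 0.19 * 24 * 10
Step 3: Water = 45.6 mm

45.6


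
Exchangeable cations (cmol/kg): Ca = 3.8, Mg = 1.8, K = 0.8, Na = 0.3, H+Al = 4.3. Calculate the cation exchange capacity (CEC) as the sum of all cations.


Step 1: CEC = Ca + Mg + K + Na + (H+Al)
Step 2: CEC = 3.8 + 1.8 + 0.8 + 0.3 + 4.3
Step 3: CEC = 11.0 cmol/kg

11.0


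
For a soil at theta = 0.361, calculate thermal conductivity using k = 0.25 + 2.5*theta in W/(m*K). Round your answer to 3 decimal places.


Step 1: k = 0.25 + 2.5 * theta
Step 2: k = 0.25 + 2.5 * 0.361
Step 3: k = 0.25 + 0.903
Step 4: k = 1.153 W/(m*K)

1.153


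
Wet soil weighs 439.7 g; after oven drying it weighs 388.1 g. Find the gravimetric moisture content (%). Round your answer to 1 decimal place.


Step 1: Water mass = wet - dry = 439.7 - 388.1 = 51.6 g
Step 2: w = 100 * water mass / dry mass
Step 3: w = 100 * 51.6 / 388.1 = 13.3%

13.3


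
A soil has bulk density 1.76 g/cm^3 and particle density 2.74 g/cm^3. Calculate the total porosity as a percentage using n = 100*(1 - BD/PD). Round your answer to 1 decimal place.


Step 1: Formula: n = 100 * (1 - BD / PD)
Step 2: n = 100 * (1 - 1.76 / 2.74)
Step 3: n = 100 * (1 - 0.64234)
Step 4: n = 35.8%

35.8


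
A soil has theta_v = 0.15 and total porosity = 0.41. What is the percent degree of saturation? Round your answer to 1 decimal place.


Step 1: S = 100 * theta_v / n
Step 2: S = 100 * 0.15 / 0.41
Step 3: S = 36.6%

36.6


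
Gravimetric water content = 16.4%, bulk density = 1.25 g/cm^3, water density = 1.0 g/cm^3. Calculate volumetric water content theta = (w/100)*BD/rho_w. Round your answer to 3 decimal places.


Step 1: theta = (w / 100) * BD / rho_w
Step 2: theta = (16.4 / 100) * 1.25 / 1.0
Step 3: theta = 0.164 * 1.25
Step 4: theta = 0.205

0.205


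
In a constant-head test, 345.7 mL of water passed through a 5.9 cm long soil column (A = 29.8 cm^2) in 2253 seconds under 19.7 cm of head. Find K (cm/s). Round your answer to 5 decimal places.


Step 1: K = Q * L / (A * t * h)
Step 2: Numerator = 345.7 * 5.9 = 2039.63
Step 3: Denominator = 29.8 * 2253 * 19.7 = 1322646.18
Step 4: K = 2039.63 / 1322646.18 = 0.00154 cm/s

0.00154


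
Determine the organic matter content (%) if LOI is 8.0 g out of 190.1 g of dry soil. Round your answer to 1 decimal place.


Step 1: OM% = 100 * LOI / sample mass
Step 2: OM = 100 * 8.0 / 190.1
Step 3: OM = 4.2%

4.2


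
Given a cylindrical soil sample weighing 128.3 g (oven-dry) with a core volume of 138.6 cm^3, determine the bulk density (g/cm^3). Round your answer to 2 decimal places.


Step 1: Identify the formula: BD = dry mass / volume
Step 2: Substitute values: BD = 128.3 / 138.6
Step 3: BD = 0.93 g/cm^3

0.93


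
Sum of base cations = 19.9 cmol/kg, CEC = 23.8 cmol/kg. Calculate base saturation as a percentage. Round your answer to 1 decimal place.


Step 1: BS = 100 * (sum of bases) / CEC
Step 2: BS = 100 * 19.9 / 23.8
Step 3: BS = 83.6%

83.6


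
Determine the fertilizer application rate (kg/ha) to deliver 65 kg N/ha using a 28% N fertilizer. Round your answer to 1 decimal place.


Step 1: Fertilizer rate = target N / (N content / 100)
Step 2: Rate = 65 / (28 / 100)
Step 3: Rate = 65 / 0.28
Step 4: Rate = 232.1 kg/ha

232.1


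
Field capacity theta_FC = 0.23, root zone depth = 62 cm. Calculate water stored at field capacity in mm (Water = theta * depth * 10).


Step 1: Water (mm) = theta_FC * depth (cm) * 10
Step 2: Water = 0.23 * 62 * 10
Step 3: Water = 142.6 mm

142.6


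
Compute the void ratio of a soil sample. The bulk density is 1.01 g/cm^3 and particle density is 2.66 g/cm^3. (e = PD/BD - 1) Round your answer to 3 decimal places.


Step 1: e = PD / BD - 1
Step 2: e = 2.66 / 1.01 - 1
Step 3: e = 2.63366 - 1
Step 4: e = 1.634

1.634


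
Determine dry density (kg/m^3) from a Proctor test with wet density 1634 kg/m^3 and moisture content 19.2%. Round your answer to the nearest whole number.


Step 1: Dry density = wet density / (1 + w/100)
Step 2: Dry density = 1634 / (1 + 19.2/100)
Step 3: Dry density = 1634 / 1.192
Step 4: Dry density = 1371 kg/m^3

1371


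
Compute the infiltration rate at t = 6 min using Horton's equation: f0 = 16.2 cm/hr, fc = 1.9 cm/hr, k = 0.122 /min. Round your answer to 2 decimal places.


Step 1: f = fc + (f0 - fc) * exp(-k * t)
Step 2: exp(-0.122 * 6) = 0.480946
Step 3: f = 1.9 + (16.2 - 1.9) * 0.480946
Step 4: f = 1.9 + 14.3 * 0.480946
Step 5: f = 8.78 cm/hr

8.78


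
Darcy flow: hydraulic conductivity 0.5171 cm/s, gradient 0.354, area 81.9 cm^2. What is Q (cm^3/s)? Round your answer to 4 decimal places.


Step 1: Apply Darcy's law: Q = K * i * A
Step 2: Q = 0.5171 * 0.354 * 81.9
Step 3: Q = 14.9921 cm^3/s

14.9921


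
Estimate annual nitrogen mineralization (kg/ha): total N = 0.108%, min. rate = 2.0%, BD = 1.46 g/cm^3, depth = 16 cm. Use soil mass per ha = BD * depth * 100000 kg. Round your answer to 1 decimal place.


Step 1: Soil mass per ha = BD * depth * 100000 = 1.46 * 16 * 100000 = 2336000 kg
Step 2: Total N pool = soil mass * N%/100 = 2336000 * 0.108/100 = 2522.88 kg/ha
Step 3: N mineralized = N pool * rate%/100 = 2522.88 * 2.0/100 = 50.5 kg/ha/yr

50.5


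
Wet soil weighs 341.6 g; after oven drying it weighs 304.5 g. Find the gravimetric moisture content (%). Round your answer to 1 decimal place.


Step 1: Water mass = wet - dry = 341.6 - 304.5 = 37.1 g
Step 2: w = 100 * water mass / dry mass
Step 3: w = 100 * 37.1 / 304.5 = 12.2%

12.2


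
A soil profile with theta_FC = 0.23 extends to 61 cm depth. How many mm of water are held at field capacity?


Step 1: Water (mm) = theta_FC * depth (cm) * 10
Step 2: Water = 0.23 * 61 * 10
Step 3: Water = 140.3 mm

140.3


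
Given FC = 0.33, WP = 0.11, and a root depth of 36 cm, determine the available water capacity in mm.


Step 1: Available water = (FC - WP) * depth * 10
Step 2: AW = (0.33 - 0.11) * 36 * 10
Step 3: AW = 0.22 * 36 * 10
Step 4: AW = 79.2 mm

79.2


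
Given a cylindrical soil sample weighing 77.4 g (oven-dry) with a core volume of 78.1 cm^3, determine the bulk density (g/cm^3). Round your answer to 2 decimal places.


Step 1: Identify the formula: BD = dry mass / volume
Step 2: Substitute values: BD = 77.4 / 78.1
Step 3: BD = 0.99 g/cm^3

0.99


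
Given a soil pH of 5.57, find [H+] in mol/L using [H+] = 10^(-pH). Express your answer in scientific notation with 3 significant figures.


Step 1: [H+] = 10^(-pH)
Step 2: [H+] = 10^(-5.57)
Step 3: [H+] = 2.69e-06 mol/L

2.69e-06


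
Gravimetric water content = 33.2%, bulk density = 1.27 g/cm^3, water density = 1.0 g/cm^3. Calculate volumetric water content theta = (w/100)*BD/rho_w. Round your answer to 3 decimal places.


Step 1: theta = (w / 100) * BD / rho_w
Step 2: theta = (33.2 / 100) * 1.27 / 1.0
Step 3: theta = 0.332 * 1.27
Step 4: theta = 0.422

0.422


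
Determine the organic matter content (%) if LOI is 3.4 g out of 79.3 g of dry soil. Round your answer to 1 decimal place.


Step 1: OM% = 100 * LOI / sample mass
Step 2: OM = 100 * 3.4 / 79.3
Step 3: OM = 4.3%

4.3


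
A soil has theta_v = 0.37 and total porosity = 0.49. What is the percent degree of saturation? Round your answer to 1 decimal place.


Step 1: S = 100 * theta_v / n
Step 2: S = 100 * 0.37 / 0.49
Step 3: S = 75.5%

75.5


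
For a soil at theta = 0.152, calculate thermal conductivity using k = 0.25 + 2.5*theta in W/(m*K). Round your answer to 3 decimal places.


Step 1: k = 0.25 + 2.5 * theta
Step 2: k = 0.25 + 2.5 * 0.152
Step 3: k = 0.25 + 0.38
Step 4: k = 0.63 W/(m*K)

0.63


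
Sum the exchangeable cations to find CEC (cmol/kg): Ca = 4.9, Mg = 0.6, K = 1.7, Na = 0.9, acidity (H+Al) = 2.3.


Step 1: CEC = Ca + Mg + K + Na + (H+Al)
Step 2: CEC = 4.9 + 0.6 + 1.7 + 0.9 + 2.3
Step 3: CEC = 10.4 cmol/kg

10.4


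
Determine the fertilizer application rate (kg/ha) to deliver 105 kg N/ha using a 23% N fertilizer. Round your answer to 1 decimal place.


Step 1: Fertilizer rate = target N / (N content / 100)
Step 2: Rate = 105 / (23 / 100)
Step 3: Rate = 105 / 0.23
Step 4: Rate = 456.5 kg/ha

456.5


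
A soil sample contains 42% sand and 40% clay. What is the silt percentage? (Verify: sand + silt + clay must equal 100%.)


Step 1: sand + silt + clay = 100%
Step 2: silt = 100 - sand - clay
Step 3: silt = 100 - 42 - 40
Step 4: silt = 18%

18


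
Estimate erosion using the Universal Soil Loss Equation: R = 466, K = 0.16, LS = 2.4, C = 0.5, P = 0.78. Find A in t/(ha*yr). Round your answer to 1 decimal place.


Step 1: A = R * K * LS * C * P
Step 2: R * K = 466 * 0.16 = 74.56
Step 3: (R*K) * LS = 74.56 * 2.4 = 178.944
Step 4: * C * P = 178.944 * 0.5 * 0.78 = 69.8
Step 5: A = 69.8 t/(ha*yr)

69.8


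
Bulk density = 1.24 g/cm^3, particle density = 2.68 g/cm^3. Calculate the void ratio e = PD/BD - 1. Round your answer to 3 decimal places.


Step 1: e = PD / BD - 1
Step 2: e = 2.68 / 1.24 - 1
Step 3: e = 2.16129 - 1
Step 4: e = 1.161

1.161


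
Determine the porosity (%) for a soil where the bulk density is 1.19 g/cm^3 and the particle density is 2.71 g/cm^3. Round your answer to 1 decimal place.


Step 1: Formula: n = 100 * (1 - BD / PD)
Step 2: n = 100 * (1 - 1.19 / 2.71)
Step 3: n = 100 * (1 - 0.43911)
Step 4: n = 56.1%

56.1


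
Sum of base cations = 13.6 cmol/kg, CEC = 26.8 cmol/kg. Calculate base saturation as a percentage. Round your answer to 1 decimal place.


Step 1: BS = 100 * (sum of bases) / CEC
Step 2: BS = 100 * 13.6 / 26.8
Step 3: BS = 50.7%

50.7


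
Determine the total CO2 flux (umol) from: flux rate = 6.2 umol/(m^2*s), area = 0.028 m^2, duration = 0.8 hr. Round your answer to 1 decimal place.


Step 1: Convert time to seconds: 0.8 hr * 3600 = 2880.0 s
Step 2: Total = flux * area * time_s
Step 3: Total = 6.2 * 0.028 * 2880.0
Step 4: Total = 500.0 umol

500.0


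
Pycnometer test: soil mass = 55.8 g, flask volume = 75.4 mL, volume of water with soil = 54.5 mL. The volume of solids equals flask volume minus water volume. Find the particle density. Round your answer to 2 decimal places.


Step 1: Volume of solids = flask volume - water volume with soil
Step 2: V_solids = 75.4 - 54.5 = 20.9 mL
Step 3: Particle density = mass / V_solids = 55.8 / 20.9 = 2.67 g/cm^3

2.67


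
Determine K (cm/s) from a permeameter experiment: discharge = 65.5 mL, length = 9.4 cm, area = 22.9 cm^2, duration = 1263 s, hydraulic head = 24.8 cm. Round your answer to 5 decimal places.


Step 1: K = Q * L / (A * t * h)
Step 2: Numerator = 65.5 * 9.4 = 615.7
Step 3: Denominator = 22.9 * 1263 * 24.8 = 717282.96
Step 4: K = 615.7 / 717282.96 = 0.00086 cm/s

0.00086


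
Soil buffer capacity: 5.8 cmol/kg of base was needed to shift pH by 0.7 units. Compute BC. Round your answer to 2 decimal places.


Step 1: BC = change in base / change in pH
Step 2: BC = 5.8 / 0.7
Step 3: BC = 8.29 cmol/(kg*pH unit)

8.29


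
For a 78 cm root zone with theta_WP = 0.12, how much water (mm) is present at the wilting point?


Step 1: Water (mm) = theta_WP * depth * 10
Step 2: Water = 0.12 * 78 * 10
Step 3: Water = 93.6 mm

93.6


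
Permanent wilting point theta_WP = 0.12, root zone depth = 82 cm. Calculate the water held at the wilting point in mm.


Step 1: Water (mm) = theta_WP * depth * 10
Step 2: Water = 0.12 * 82 * 10
Step 3: Water = 98.4 mm

98.4


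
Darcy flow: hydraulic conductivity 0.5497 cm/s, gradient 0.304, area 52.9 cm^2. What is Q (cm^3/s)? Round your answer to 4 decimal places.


Step 1: Apply Darcy's law: Q = K * i * A
Step 2: Q = 0.5497 * 0.304 * 52.9
Step 3: Q = 8.8401 cm^3/s

8.8401


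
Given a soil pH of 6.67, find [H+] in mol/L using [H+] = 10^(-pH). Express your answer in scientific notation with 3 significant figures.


Step 1: [H+] = 10^(-pH)
Step 2: [H+] = 10^(-6.67)
Step 3: [H+] = 2.14e-07 mol/L

2.14e-07


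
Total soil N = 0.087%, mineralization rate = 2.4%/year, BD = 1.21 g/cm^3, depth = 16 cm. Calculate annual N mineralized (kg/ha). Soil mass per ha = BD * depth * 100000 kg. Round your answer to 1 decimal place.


Step 1: Soil mass per ha = BD * depth * 100000 = 1.21 * 16 * 100000 = 1936000 kg
Step 2: Total N pool = soil mass * N%/100 = 1936000 * 0.087/100 = 1684.32 kg/ha
Step 3: N mineralized = N pool * rate%/100 = 1684.32 * 2.4/100 = 40.4 kg/ha/yr

40.4


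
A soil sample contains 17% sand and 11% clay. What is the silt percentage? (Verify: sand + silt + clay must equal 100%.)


Step 1: sand + silt + clay = 100%
Step 2: silt = 100 - sand - clay
Step 3: silt = 100 - 17 - 11
Step 4: silt = 72%

72


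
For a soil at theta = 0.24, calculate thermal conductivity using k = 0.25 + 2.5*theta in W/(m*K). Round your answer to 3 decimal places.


Step 1: k = 0.25 + 2.5 * theta
Step 2: k = 0.25 + 2.5 * 0.24
Step 3: k = 0.25 + 0.6
Step 4: k = 0.85 W/(m*K)

0.85


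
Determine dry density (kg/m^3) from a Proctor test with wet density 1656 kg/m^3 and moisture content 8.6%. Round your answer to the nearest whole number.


Step 1: Dry density = wet density / (1 + w/100)
Step 2: Dry density = 1656 / (1 + 8.6/100)
Step 3: Dry density = 1656 / 1.086
Step 4: Dry density = 1525 kg/m^3

1525


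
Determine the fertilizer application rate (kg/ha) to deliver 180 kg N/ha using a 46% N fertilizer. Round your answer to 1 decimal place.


Step 1: Fertilizer rate = target N / (N content / 100)
Step 2: Rate = 180 / (46 / 100)
Step 3: Rate = 180 / 0.46
Step 4: Rate = 391.3 kg/ha

391.3


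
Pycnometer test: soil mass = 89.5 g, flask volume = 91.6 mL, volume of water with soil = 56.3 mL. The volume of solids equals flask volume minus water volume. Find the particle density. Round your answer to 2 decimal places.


Step 1: Volume of solids = flask volume - water volume with soil
Step 2: V_solids = 91.6 - 56.3 = 35.3 mL
Step 3: Particle density = mass / V_solids = 89.5 / 35.3 = 2.54 g/cm^3

2.54


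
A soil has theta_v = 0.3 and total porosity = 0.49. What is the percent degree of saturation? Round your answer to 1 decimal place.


Step 1: S = 100 * theta_v / n
Step 2: S = 100 * 0.3 / 0.49
Step 3: S = 61.2%

61.2


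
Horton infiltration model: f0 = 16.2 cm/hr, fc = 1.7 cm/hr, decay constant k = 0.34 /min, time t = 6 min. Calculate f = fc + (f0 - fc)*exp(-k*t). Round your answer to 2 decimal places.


Step 1: f = fc + (f0 - fc) * exp(-k * t)
Step 2: exp(-0.34 * 6) = 0.130029
Step 3: f = 1.7 + (16.2 - 1.7) * 0.130029
Step 4: f = 1.7 + 14.5 * 0.130029
Step 5: f = 3.59 cm/hr

3.59


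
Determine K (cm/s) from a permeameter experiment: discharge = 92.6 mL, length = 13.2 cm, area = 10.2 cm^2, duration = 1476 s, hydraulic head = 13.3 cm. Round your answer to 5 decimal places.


Step 1: K = Q * L / (A * t * h)
Step 2: Numerator = 92.6 * 13.2 = 1222.32
Step 3: Denominator = 10.2 * 1476 * 13.3 = 200234.16
Step 4: K = 1222.32 / 200234.16 = 0.0061 cm/s

0.0061


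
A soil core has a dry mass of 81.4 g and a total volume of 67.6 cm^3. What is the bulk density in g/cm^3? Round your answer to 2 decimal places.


Step 1: Identify the formula: BD = dry mass / volume
Step 2: Substitute values: BD = 81.4 / 67.6
Step 3: BD = 1.2 g/cm^3

1.2


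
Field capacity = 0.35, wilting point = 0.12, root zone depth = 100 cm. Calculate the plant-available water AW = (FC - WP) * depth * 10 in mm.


Step 1: Available water = (FC - WP) * depth * 10
Step 2: AW = (0.35 - 0.12) * 100 * 10
Step 3: AW = 0.23 * 100 * 10
Step 4: AW = 230.0 mm

230.0


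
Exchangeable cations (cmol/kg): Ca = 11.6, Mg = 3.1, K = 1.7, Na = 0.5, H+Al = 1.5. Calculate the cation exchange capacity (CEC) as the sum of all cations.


Step 1: CEC = Ca + Mg + K + Na + (H+Al)
Step 2: CEC = 11.6 + 3.1 + 1.7 + 0.5 + 1.5
Step 3: CEC = 18.4 cmol/kg

18.4


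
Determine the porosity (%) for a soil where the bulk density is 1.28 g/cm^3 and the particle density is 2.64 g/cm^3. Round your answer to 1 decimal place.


Step 1: Formula: n = 100 * (1 - BD / PD)
Step 2: n = 100 * (1 - 1.28 / 2.64)
Step 3: n = 100 * (1 - 0.48485)
Step 4: n = 51.5%

51.5


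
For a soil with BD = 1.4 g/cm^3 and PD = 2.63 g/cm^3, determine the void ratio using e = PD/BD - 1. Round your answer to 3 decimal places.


Step 1: e = PD / BD - 1
Step 2: e = 2.63 / 1.4 - 1
Step 3: e = 1.87857 - 1
Step 4: e = 0.879

0.879


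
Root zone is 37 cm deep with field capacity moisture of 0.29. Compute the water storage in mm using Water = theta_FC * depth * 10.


Step 1: Water (mm) = theta_FC * depth (cm) * 10
Step 2: Water = 0.29 * 37 * 10
Step 3: Water = 107.3 mm

107.3


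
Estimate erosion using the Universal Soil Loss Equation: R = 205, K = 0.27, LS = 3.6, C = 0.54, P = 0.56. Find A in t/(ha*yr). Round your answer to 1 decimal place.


Step 1: A = R * K * LS * C * P
Step 2: R * K = 205 * 0.27 = 55.35
Step 3: (R*K) * LS = 55.35 * 3.6 = 199.26
Step 4: * C * P = 199.26 * 0.54 * 0.56 = 60.3
Step 5: A = 60.3 t/(ha*yr)

60.3


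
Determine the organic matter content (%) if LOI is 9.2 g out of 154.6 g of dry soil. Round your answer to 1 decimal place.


Step 1: OM% = 100 * LOI / sample mass
Step 2: OM = 100 * 9.2 / 154.6
Step 3: OM = 6.0%

6.0


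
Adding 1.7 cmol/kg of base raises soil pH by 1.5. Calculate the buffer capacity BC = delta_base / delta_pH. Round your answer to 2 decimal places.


Step 1: BC = change in base / change in pH
Step 2: BC = 1.7 / 1.5
Step 3: BC = 1.13 cmol/(kg*pH unit)

1.13


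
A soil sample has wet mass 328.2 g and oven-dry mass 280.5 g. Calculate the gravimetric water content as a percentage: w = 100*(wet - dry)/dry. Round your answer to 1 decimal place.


Step 1: Water mass = wet - dry = 328.2 - 280.5 = 47.7 g
Step 2: w = 100 * water mass / dry mass
Step 3: w = 100 * 47.7 / 280.5 = 17.0%

17.0


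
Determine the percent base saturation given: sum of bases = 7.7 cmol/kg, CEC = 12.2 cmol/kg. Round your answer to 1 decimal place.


Step 1: BS = 100 * (sum of bases) / CEC
Step 2: BS = 100 * 7.7 / 12.2
Step 3: BS = 63.1%

63.1


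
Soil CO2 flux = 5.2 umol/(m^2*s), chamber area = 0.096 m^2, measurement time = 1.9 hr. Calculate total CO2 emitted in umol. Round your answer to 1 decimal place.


Step 1: Convert time to seconds: 1.9 hr * 3600 = 6840.0 s
Step 2: Total = flux * area * time_s
Step 3: Total = 5.2 * 0.096 * 6840.0
Step 4: Total = 3414.5 umol

3414.5


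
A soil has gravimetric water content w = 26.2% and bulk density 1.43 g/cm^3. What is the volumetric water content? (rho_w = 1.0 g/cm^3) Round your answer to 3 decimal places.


Step 1: theta = (w / 100) * BD / rho_w
Step 2: theta = (26.2 / 100) * 1.43 / 1.0
Step 3: theta = 0.262 * 1.43
Step 4: theta = 0.375

0.375


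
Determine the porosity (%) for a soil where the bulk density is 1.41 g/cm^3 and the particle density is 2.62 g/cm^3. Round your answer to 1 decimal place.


Step 1: Formula: n = 100 * (1 - BD / PD)
Step 2: n = 100 * (1 - 1.41 / 2.62)
Step 3: n = 100 * (1 - 0.53817)
Step 4: n = 46.2%

46.2


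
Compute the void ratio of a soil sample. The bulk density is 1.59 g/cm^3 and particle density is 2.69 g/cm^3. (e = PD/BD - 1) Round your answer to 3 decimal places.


Step 1: e = PD / BD - 1
Step 2: e = 2.69 / 1.59 - 1
Step 3: e = 1.69182 - 1
Step 4: e = 0.692

0.692


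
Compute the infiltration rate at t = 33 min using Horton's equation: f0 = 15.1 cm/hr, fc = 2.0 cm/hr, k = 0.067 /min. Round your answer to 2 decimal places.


Step 1: f = fc + (f0 - fc) * exp(-k * t)
Step 2: exp(-0.067 * 33) = 0.109591
Step 3: f = 2.0 + (15.1 - 2.0) * 0.109591
Step 4: f = 2.0 + 13.1 * 0.109591
Step 5: f = 3.44 cm/hr

3.44


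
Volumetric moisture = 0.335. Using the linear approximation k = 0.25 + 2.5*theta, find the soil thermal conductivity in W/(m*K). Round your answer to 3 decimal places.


Step 1: k = 0.25 + 2.5 * theta
Step 2: k = 0.25 + 2.5 * 0.335
Step 3: k = 0.25 + 0.838
Step 4: k = 1.088 W/(m*K)

1.088


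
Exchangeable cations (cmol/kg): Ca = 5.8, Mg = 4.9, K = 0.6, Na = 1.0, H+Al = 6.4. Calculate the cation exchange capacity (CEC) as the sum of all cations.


Step 1: CEC = Ca + Mg + K + Na + (H+Al)
Step 2: CEC = 5.8 + 4.9 + 0.6 + 1.0 + 6.4
Step 3: CEC = 18.7 cmol/kg

18.7


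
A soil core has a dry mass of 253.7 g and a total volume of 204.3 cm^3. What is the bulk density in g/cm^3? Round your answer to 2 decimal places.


Step 1: Identify the formula: BD = dry mass / volume
Step 2: Substitute values: BD = 253.7 / 204.3
Step 3: BD = 1.24 g/cm^3

1.24


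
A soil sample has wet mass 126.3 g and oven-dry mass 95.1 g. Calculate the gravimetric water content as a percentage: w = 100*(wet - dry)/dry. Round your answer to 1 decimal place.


Step 1: Water mass = wet - dry = 126.3 - 95.1 = 31.2 g
Step 2: w = 100 * water mass / dry mass
Step 3: w = 100 * 31.2 / 95.1 = 32.8%

32.8


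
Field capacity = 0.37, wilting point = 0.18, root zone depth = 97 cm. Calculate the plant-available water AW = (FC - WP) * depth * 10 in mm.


Step 1: Available water = (FC - WP) * depth * 10
Step 2: AW = (0.37 - 0.18) * 97 * 10
Step 3: AW = 0.19 * 97 * 10
Step 4: AW = 184.3 mm

184.3


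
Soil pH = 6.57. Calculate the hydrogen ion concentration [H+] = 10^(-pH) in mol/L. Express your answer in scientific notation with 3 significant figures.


Step 1: [H+] = 10^(-pH)
Step 2: [H+] = 10^(-6.57)
Step 3: [H+] = 2.69e-07 mol/L

2.69e-07


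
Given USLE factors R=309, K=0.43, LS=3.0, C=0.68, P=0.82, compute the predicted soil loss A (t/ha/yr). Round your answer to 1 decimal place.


Step 1: A = R * K * LS * C * P
Step 2: R * K = 309 * 0.43 = 132.87
Step 3: (R*K) * LS = 132.87 * 3.0 = 398.61
Step 4: * C * P = 398.61 * 0.68 * 0.82 = 222.3
Step 5: A = 222.3 t/(ha*yr)

222.3


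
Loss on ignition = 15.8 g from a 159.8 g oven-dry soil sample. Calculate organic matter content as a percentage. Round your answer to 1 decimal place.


Step 1: OM% = 100 * LOI / sample mass
Step 2: OM = 100 * 15.8 / 159.8
Step 3: OM = 9.9%

9.9


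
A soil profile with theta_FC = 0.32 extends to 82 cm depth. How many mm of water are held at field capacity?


Step 1: Water (mm) = theta_FC * depth (cm) * 10
Step 2: Water = 0.32 * 82 * 10
Step 3: Water = 262.4 mm

262.4


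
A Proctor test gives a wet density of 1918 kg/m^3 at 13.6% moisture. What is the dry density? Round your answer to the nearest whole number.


Step 1: Dry density = wet density / (1 + w/100)
Step 2: Dry density = 1918 / (1 + 13.6/100)
Step 3: Dry density = 1918 / 1.136
Step 4: Dry density = 1688 kg/m^3

1688


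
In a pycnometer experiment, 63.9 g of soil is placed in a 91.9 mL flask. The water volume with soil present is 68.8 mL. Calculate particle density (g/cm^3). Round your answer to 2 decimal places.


Step 1: Volume of solids = flask volume - water volume with soil
Step 2: V_solids = 91.9 - 68.8 = 23.1 mL
Step 3: Particle density = mass / V_solids = 63.9 / 23.1 = 2.77 g/cm^3

2.77


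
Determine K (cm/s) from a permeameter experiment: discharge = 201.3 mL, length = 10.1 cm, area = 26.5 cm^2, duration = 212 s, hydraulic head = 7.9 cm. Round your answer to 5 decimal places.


Step 1: K = Q * L / (A * t * h)
Step 2: Numerator = 201.3 * 10.1 = 2033.13
Step 3: Denominator = 26.5 * 212 * 7.9 = 44382.2
Step 4: K = 2033.13 / 44382.2 = 0.04581 cm/s

0.04581


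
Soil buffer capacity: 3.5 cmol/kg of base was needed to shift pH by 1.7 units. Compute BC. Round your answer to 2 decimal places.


Step 1: BC = change in base / change in pH
Step 2: BC = 3.5 / 1.7
Step 3: BC = 2.06 cmol/(kg*pH unit)

2.06


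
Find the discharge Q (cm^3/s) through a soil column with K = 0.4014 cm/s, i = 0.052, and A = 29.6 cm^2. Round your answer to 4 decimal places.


Step 1: Apply Darcy's law: Q = K * i * A
Step 2: Q = 0.4014 * 0.052 * 29.6
Step 3: Q = 0.6178 cm^3/s

0.6178


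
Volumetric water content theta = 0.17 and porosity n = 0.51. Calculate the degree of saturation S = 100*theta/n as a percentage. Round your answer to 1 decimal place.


Step 1: S = 100 * theta_v / n
Step 2: S = 100 * 0.17 / 0.51
Step 3: S = 33.3%

33.3


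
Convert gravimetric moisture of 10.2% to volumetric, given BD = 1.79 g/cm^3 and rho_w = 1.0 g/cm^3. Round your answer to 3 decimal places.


Step 1: theta = (w / 100) * BD / rho_w
Step 2: theta = (10.2 / 100) * 1.79 / 1.0
Step 3: theta = 0.102 * 1.79
Step 4: theta = 0.183

0.183


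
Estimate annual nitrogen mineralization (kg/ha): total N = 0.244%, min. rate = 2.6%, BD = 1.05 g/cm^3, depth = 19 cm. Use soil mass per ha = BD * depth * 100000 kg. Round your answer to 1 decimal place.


Step 1: Soil mass per ha = BD * depth * 100000 = 1.05 * 19 * 100000 = 1995000 kg
Step 2: Total N pool = soil mass * N%/100 = 1995000 * 0.244/100 = 4867.8 kg/ha
Step 3: N mineralized = N pool * rate%/100 = 4867.8 * 2.6/100 = 126.6 kg/ha/yr

126.6


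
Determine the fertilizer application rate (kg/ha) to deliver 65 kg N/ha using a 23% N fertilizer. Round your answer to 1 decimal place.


Step 1: Fertilizer rate = target N / (N content / 100)
Step 2: Rate = 65 / (23 / 100)
Step 3: Rate = 65 / 0.23
Step 4: Rate = 282.6 kg/ha

282.6


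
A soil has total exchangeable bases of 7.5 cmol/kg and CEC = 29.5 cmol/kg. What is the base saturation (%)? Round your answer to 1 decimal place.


Step 1: BS = 100 * (sum of bases) / CEC
Step 2: BS = 100 * 7.5 / 29.5
Step 3: BS = 25.4%

25.4


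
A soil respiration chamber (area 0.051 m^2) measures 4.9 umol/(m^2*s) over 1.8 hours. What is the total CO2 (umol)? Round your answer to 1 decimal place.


Step 1: Convert time to seconds: 1.8 hr * 3600 = 6480.0 s
Step 2: Total = flux * area * time_s
Step 3: Total = 4.9 * 0.051 * 6480.0
Step 4: Total = 1619.4 umol

1619.4


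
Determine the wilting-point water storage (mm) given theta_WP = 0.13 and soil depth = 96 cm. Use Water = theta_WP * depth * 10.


Step 1: Water (mm) = theta_WP * depth * 10
Step 2: Water = 0.13 * 96 * 10
Step 3: Water = 124.8 mm

124.8


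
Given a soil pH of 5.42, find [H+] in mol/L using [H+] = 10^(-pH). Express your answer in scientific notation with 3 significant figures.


Step 1: [H+] = 10^(-pH)
Step 2: [H+] = 10^(-5.42)
Step 3: [H+] = 3.80e-06 mol/L

3.80e-06


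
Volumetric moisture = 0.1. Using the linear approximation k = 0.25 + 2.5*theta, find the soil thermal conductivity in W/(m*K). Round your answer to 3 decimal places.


Step 1: k = 0.25 + 2.5 * theta
Step 2: k = 0.25 + 2.5 * 0.1
Step 3: k = 0.25 + 0.25
Step 4: k = 0.5 W/(m*K)

0.5


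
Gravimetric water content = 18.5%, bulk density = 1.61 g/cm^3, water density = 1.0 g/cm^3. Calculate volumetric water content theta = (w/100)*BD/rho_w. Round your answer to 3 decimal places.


Step 1: theta = (w / 100) * BD / rho_w
Step 2: theta = (18.5 / 100) * 1.61 / 1.0
Step 3: theta = 0.185 * 1.61
Step 4: theta = 0.298

0.298


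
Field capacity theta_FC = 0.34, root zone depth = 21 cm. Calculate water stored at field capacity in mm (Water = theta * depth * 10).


Step 1: Water (mm) = theta_FC * depth (cm) * 10
Step 2: Water = 0.34 * 21 * 10
Step 3: Water = 71.4 mm

71.4


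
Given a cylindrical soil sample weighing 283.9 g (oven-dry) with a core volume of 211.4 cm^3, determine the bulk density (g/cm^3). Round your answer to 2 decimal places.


Step 1: Identify the formula: BD = dry mass / volume
Step 2: Substitute values: BD = 283.9 / 211.4
Step 3: BD = 1.34 g/cm^3

1.34


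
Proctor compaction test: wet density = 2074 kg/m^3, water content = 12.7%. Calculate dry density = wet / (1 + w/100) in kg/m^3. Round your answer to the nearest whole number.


Step 1: Dry density = wet density / (1 + w/100)
Step 2: Dry density = 2074 / (1 + 12.7/100)
Step 3: Dry density = 2074 / 1.127
Step 4: Dry density = 1840 kg/m^3

1840


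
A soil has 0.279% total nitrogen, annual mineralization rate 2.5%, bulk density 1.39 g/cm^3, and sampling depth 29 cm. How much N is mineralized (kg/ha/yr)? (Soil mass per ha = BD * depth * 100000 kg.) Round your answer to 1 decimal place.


Step 1: Soil mass per ha = BD * depth * 100000 = 1.39 * 29 * 100000 = 4031000 kg
Step 2: Total N pool = soil mass * N%/100 = 4031000 * 0.279/100 = 11246.49 kg/ha
Step 3: N mineralized = N pool * rate%/100 = 11246.49 * 2.5/100 = 281.2 kg/ha/yr

281.2


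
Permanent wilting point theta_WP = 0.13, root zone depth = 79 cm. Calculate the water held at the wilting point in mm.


Step 1: Water (mm) = theta_WP * depth * 10
Step 2: Water = 0.13 * 79 * 10
Step 3: Water = 102.7 mm

102.7


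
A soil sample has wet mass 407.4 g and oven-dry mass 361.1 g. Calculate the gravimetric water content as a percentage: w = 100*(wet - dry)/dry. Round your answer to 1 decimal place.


Step 1: Water mass = wet - dry = 407.4 - 361.1 = 46.3 g
Step 2: w = 100 * water mass / dry mass
Step 3: w = 100 * 46.3 / 361.1 = 12.8%

12.8


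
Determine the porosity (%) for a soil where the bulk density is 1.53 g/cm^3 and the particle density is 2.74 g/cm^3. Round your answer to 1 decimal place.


Step 1: Formula: n = 100 * (1 - BD / PD)
Step 2: n = 100 * (1 - 1.53 / 2.74)
Step 3: n = 100 * (1 - 0.55839)
Step 4: n = 44.2%

44.2


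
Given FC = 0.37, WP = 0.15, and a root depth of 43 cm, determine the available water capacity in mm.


Step 1: Available water = (FC - WP) * depth * 10
Step 2: AW = (0.37 - 0.15) * 43 * 10
Step 3: AW = 0.22 * 43 * 10
Step 4: AW = 94.6 mm

94.6


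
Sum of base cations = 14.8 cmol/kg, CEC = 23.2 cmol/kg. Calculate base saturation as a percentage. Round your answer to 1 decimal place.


Step 1: BS = 100 * (sum of bases) / CEC
Step 2: BS = 100 * 14.8 / 23.2
Step 3: BS = 63.8%

63.8


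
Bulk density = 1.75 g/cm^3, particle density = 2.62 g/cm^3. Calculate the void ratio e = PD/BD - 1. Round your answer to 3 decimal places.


Step 1: e = PD / BD - 1
Step 2: e = 2.62 / 1.75 - 1
Step 3: e = 1.49714 - 1
Step 4: e = 0.497

0.497


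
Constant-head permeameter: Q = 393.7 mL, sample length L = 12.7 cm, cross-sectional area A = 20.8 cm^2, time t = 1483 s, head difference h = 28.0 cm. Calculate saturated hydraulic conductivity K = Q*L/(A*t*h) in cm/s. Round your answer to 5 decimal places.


Step 1: K = Q * L / (A * t * h)
Step 2: Numerator = 393.7 * 12.7 = 4999.99
Step 3: Denominator = 20.8 * 1483 * 28.0 = 863699.2
Step 4: K = 4999.99 / 863699.2 = 0.00579 cm/s

0.00579


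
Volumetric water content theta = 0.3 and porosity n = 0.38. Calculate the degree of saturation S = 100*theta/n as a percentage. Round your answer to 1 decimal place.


Step 1: S = 100 * theta_v / n
Step 2: S = 100 * 0.3 / 0.38
Step 3: S = 78.9%

78.9


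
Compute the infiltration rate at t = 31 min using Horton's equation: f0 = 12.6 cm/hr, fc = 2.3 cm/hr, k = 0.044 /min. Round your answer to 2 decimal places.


Step 1: f = fc + (f0 - fc) * exp(-k * t)
Step 2: exp(-0.044 * 31) = 0.255636
Step 3: f = 2.3 + (12.6 - 2.3) * 0.255636
Step 4: f = 2.3 + 10.3 * 0.255636
Step 5: f = 4.93 cm/hr

4.93


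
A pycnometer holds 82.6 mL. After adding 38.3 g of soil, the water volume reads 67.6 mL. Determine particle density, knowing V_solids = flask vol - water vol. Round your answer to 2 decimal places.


Step 1: Volume of solids = flask volume - water volume with soil
Step 2: V_solids = 82.6 - 67.6 = 15.0 mL
Step 3: Particle density = mass / V_solids = 38.3 / 15.0 = 2.55 g/cm^3

2.55


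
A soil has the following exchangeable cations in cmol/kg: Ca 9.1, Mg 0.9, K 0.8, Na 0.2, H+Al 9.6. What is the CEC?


Step 1: CEC = Ca + Mg + K + Na + (H+Al)
Step 2: CEC = 9.1 + 0.9 + 0.8 + 0.2 + 9.6
Step 3: CEC = 20.6 cmol/kg

20.6


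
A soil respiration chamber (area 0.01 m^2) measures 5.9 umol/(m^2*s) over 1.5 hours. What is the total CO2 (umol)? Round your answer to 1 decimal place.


Step 1: Convert time to seconds: 1.5 hr * 3600 = 5400.0 s
Step 2: Total = flux * area * time_s
Step 3: Total = 5.9 * 0.01 * 5400.0
Step 4: Total = 318.6 umol

318.6
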